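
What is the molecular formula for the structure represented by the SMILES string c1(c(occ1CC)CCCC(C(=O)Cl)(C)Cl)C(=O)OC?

Heavy atoms from the SMILES: 14 C, 2 Cl, 4 O.
Implicit hydrogens by atom environment:
  4 × C: 2 H each → 8
  3 × C: 3 H each → 9
  3 × C (aromatic): no H
  3 × C: no H
  3 × O: no H
  2 × Cl: no H
  1 × C (aromatic): 1 H
  1 × O (aromatic): no H
  Total hydrogens = 18.
Molecular formula: C14H18Cl2O4

C14H18Cl2O4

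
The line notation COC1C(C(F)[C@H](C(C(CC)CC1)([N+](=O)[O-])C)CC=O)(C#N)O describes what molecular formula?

Heavy atoms from the SMILES: 15 C, 1 F, 2 N, 5 O.
Implicit hydrogens by atom environment:
  5 × C: 1 H each → 5
  4 × C: 2 H each → 8
  3 × C: 3 H each → 9
  3 × C: no H
  3 × O: no H
  1 × F: no H
  1 × N (charge +1): no H
  1 × N: no H
  1 × O: 1 H
  1 × O (charge -1): no H
  Total hydrogens = 23.
Molecular formula: C15H23FN2O5

C15H23FN2O5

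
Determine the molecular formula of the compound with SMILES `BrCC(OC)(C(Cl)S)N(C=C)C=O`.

C7H11BrClNO2S

Heavy atoms from the SMILES: 1 Br, 7 C, 1 Cl, 1 N, 2 O, 1 S.
Implicit hydrogens by atom environment:
  3 × C: 1 H each → 3
  2 × C: 2 H each → 4
  2 × O: no H
  1 × Br: no H
  1 × C: 3 H
  1 × C: no H
  1 × Cl: no H
  1 × N: no H
  1 × S: 1 H
  Total hydrogens = 11.
Molecular formula: C7H11BrClNO2S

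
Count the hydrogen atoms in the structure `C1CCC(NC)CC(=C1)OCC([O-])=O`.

16

Hydrogens are implicit in SMILES; fill each atom to its normal valence:
  5 × C: 2 H each → 10
  2 × C: 1 H each → 2
  2 × C: no H
  2 × O: no H
  1 × C: 3 H
  1 × N: 1 H
  1 × O (charge -1): no H
  Total hydrogens = 16.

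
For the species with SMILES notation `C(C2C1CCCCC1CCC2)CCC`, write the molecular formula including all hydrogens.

C14H26

Heavy atoms from the SMILES: 14 C.
Implicit hydrogens by atom environment:
  10 × C: 2 H each → 20
  3 × C: 1 H each → 3
  1 × C: 3 H
  Total hydrogens = 26.
Molecular formula: C14H26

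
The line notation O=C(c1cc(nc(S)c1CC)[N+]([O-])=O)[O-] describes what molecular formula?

C8H7N2O4S-

Heavy atoms from the SMILES: 8 C, 2 N, 4 O, 1 S.
Implicit hydrogens by atom environment:
  4 × C (aromatic): no H
  2 × O: no H
  2 × O (charge -1): no H
  1 × C: 3 H
  1 × C: 2 H
  1 × C (aromatic): 1 H
  1 × C: no H
  1 × N (aromatic): no H
  1 × N (charge +1): no H
  1 × S: 1 H
  Total hydrogens = 7.
Net charge -1.
Molecular formula: C8H7N2O4S-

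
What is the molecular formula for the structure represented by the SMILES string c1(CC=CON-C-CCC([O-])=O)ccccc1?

C13H16NO3-

Heavy atoms from the SMILES: 13 C, 1 N, 3 O.
Implicit hydrogens by atom environment:
  5 × C (aromatic): 1 H each → 5
  4 × C: 2 H each → 8
  2 × C: 1 H each → 2
  2 × O: no H
  1 × C: no H
  1 × C (aromatic): no H
  1 × N: 1 H
  1 × O (charge -1): no H
  Total hydrogens = 16.
Net charge -1.
Molecular formula: C13H16NO3-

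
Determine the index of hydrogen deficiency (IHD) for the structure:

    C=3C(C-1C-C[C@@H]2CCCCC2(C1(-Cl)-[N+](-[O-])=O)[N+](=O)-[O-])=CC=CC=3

Molecular formula from the SMILES: C16H19ClN2O4.
DoU = (2C + 2 + N − H − X)/2 = (2·16 + 2 + 2 − 19 − 1)/2 = 16/2 = 8.
(Structurally: 3 ring(s) + 5 π bond(s) = 8.)

8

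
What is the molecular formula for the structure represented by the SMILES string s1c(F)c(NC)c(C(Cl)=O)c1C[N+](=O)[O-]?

C7H6ClFN2O3S

Heavy atoms from the SMILES: 7 C, 1 Cl, 1 F, 2 N, 3 O, 1 S.
Implicit hydrogens by atom environment:
  4 × C (aromatic): no H
  2 × O: no H
  1 × C: 3 H
  1 × C: 2 H
  1 × C: no H
  1 × Cl: no H
  1 × F: no H
  1 × N: 1 H
  1 × N (charge +1): no H
  1 × O (charge -1): no H
  1 × S (aromatic): no H
  Total hydrogens = 6.
Molecular formula: C7H6ClFN2O3S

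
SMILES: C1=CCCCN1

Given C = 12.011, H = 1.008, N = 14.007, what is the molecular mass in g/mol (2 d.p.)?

Molecular formula: C5H9N.
M = 5×12.011 + 9×1.008 + 1×14.007 = 83.13 g/mol.

83.13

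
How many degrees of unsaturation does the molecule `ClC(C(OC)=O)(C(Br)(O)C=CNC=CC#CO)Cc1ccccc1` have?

Molecular formula from the SMILES: C17H17BrClNO4.
DoU = (2C + 2 + N − H − X)/2 = (2·17 + 2 + 1 − 17 − 2)/2 = 18/2 = 9.
(Structurally: 1 ring(s) + 8 π bond(s) = 9.)

9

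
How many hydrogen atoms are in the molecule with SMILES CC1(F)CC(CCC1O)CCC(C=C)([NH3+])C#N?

22

Hydrogens are implicit in SMILES; fill each atom to its normal valence:
  6 × C: 2 H each → 12
  3 × C: 1 H each → 3
  3 × C: no H
  1 × C: 3 H
  1 × F: no H
  1 × N (charge +1): 3 H
  1 × N: no H
  1 × O: 1 H
  Total hydrogens = 22.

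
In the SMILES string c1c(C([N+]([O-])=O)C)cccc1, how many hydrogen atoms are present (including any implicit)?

Hydrogens are implicit in SMILES; fill each atom to its normal valence:
  5 × C (aromatic): 1 H each → 5
  1 × C: 3 H
  1 × C: 1 H
  1 × C (aromatic): no H
  1 × N (charge +1): no H
  1 × O: no H
  1 × O (charge -1): no H
  Total hydrogens = 9.

9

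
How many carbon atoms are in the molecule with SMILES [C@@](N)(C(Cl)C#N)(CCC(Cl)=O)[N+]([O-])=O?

The symbol for carbon appears 6 times in the SMILES. (Cl is a single chlorine, not C + l.)

6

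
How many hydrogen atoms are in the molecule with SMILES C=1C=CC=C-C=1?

6

Hydrogens are implicit in SMILES; fill each atom to its normal valence:
  6 × C (aromatic): 1 H each → 6
  Total hydrogens = 6.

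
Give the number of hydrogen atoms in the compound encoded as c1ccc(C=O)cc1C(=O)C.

8

Hydrogens are implicit in SMILES; fill each atom to its normal valence:
  4 × C (aromatic): 1 H each → 4
  2 × C (aromatic): no H
  2 × O: no H
  1 × C: 3 H
  1 × C: 1 H
  1 × C: no H
  Total hydrogens = 8.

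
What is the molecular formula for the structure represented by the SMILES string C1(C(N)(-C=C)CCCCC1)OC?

Heavy atoms from the SMILES: 10 C, 1 N, 1 O.
Implicit hydrogens by atom environment:
  6 × C: 2 H each → 12
  2 × C: 1 H each → 2
  1 × C: 3 H
  1 × C: no H
  1 × N: 2 H
  1 × O: no H
  Total hydrogens = 19.
Molecular formula: C10H19NO

C10H19NO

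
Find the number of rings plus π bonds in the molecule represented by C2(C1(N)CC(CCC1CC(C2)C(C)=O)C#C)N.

5

Molecular formula from the SMILES: C14H22N2O.
DoU = (2C + 2 + N − H − X)/2 = (2·14 + 2 + 2 − 22 − 0)/2 = 10/2 = 5.
(Structurally: 2 ring(s) + 3 π bond(s) = 5.)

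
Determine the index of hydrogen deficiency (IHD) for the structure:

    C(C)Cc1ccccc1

Molecular formula from the SMILES: C9H12.
DoU = (2C + 2 + N − H − X)/2 = (2·9 + 2 + 0 − 12 − 0)/2 = 8/2 = 4.
(Structurally: 1 ring(s) + 3 π bond(s) = 4.)

4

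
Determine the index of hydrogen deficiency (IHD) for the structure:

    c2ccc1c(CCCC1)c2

Molecular formula from the SMILES: C10H12.
DoU = (2C + 2 + N − H − X)/2 = (2·10 + 2 + 0 − 12 − 0)/2 = 10/2 = 5.
(Structurally: 2 ring(s) + 3 π bond(s) = 5.)

5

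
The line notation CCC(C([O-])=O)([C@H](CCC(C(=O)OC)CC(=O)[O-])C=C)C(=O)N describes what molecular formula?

Heavy atoms from the SMILES: 15 C, 1 N, 7 O.
Implicit hydrogens by atom environment:
  5 × C: 2 H each → 10
  5 × C: no H
  5 × O: no H
  3 × C: 1 H each → 3
  2 × C: 3 H each → 6
  2 × O (charge -1): no H
  1 × N: 2 H
  Total hydrogens = 21.
Net charge -2.
Molecular formula: [C15H21NO7]2-

[C15H21NO7]2-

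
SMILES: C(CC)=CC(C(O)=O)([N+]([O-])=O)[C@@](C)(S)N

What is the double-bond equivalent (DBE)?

Molecular formula from the SMILES: C8H14N2O4S.
DoU = (2C + 2 + N − H − X)/2 = (2·8 + 2 + 2 − 14 − 0)/2 = 6/2 = 3.
(Structurally: 0 ring(s) + 3 π bond(s) = 3.)

3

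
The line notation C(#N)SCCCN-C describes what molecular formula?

C5H10N2S

Heavy atoms from the SMILES: 5 C, 2 N, 1 S.
Implicit hydrogens by atom environment:
  3 × C: 2 H each → 6
  1 × C: 3 H
  1 × C: no H
  1 × N: 1 H
  1 × N: no H
  1 × S: no H
  Total hydrogens = 10.
Molecular formula: C5H10N2S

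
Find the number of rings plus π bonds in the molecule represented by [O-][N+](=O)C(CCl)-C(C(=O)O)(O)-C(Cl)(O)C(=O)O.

3

Molecular formula from the SMILES: C6H7Cl2NO8.
DoU = (2C + 2 + N − H − X)/2 = (2·6 + 2 + 1 − 7 − 2)/2 = 6/2 = 3.
(Structurally: 0 ring(s) + 3 π bond(s) = 3.)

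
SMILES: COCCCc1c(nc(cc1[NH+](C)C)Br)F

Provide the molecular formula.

Heavy atoms from the SMILES: 1 Br, 11 C, 1 F, 2 N, 1 O.
Implicit hydrogens by atom environment:
  4 × C (aromatic): no H
  3 × C: 3 H each → 9
  3 × C: 2 H each → 6
  1 × Br: no H
  1 × C (aromatic): 1 H
  1 × F: no H
  1 × N (charge +1): 1 H
  1 × N (aromatic): no H
  1 × O: no H
  Total hydrogens = 17.
Net charge +1.
Molecular formula: C11H17BrFN2O+

C11H17BrFN2O+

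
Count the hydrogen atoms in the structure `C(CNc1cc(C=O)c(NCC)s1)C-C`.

18

Hydrogens are implicit in SMILES; fill each atom to its normal valence:
  4 × C: 2 H each → 8
  3 × C (aromatic): no H
  2 × C: 3 H each → 6
  2 × N: 1 H each → 2
  1 × C (aromatic): 1 H
  1 × C: 1 H
  1 × O: no H
  1 × S (aromatic): no H
  Total hydrogens = 18.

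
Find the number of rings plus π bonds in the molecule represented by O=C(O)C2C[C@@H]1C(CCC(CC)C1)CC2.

3

Molecular formula from the SMILES: C13H22O2.
DoU = (2C + 2 + N − H − X)/2 = (2·13 + 2 + 0 − 22 − 0)/2 = 6/2 = 3.
(Structurally: 2 ring(s) + 1 π bond(s) = 3.)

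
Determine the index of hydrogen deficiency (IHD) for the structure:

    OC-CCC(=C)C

1

Molecular formula from the SMILES: C6H12O.
DoU = (2C + 2 + N − H − X)/2 = (2·6 + 2 + 0 − 12 − 0)/2 = 2/2 = 1.
(Structurally: 0 ring(s) + 1 π bond(s) = 1.)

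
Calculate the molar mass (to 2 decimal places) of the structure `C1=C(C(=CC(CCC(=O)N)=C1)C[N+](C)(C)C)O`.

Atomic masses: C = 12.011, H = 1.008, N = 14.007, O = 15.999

237.32

Molecular formula: C13H21N2O2+.
M = 13×12.011 + 21×1.008 + 2×14.007 + 2×15.999 = 237.32 g/mol.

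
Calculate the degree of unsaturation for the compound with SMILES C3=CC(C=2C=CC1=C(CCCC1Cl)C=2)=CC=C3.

Molecular formula from the SMILES: C16H15Cl.
DoU = (2C + 2 + N − H − X)/2 = (2·16 + 2 + 0 − 15 − 1)/2 = 18/2 = 9.
(Structurally: 3 ring(s) + 6 π bond(s) = 9.)

9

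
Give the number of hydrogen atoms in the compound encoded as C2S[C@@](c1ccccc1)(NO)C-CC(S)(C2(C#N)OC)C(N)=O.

19

Hydrogens are implicit in SMILES; fill each atom to its normal valence:
  5 × C (aromatic): 1 H each → 5
  5 × C: no H
  3 × C: 2 H each → 6
  2 × O: no H
  1 × C: 3 H
  1 × C (aromatic): no H
  1 × N: 2 H
  1 × N: 1 H
  1 × N: no H
  1 × O: 1 H
  1 × S: 1 H
  1 × S: no H
  Total hydrogens = 19.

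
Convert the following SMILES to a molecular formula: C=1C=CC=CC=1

C6H6

Heavy atoms from the SMILES: 6 C.
Implicit hydrogens by atom environment:
  6 × C (aromatic): 1 H each → 6
  Total hydrogens = 6.
Molecular formula: C6H6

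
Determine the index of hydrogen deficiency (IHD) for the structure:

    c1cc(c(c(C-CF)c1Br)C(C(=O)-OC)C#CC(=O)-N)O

Molecular formula from the SMILES: C14H13BrFNO4.
DoU = (2C + 2 + N − H − X)/2 = (2·14 + 2 + 1 − 13 − 2)/2 = 16/2 = 8.
(Structurally: 1 ring(s) + 7 π bond(s) = 8.)

8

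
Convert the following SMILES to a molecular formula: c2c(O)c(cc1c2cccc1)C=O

Heavy atoms from the SMILES: 11 C, 2 O.
Implicit hydrogens by atom environment:
  6 × C (aromatic): 1 H each → 6
  4 × C (aromatic): no H
  1 × C: 1 H
  1 × O: 1 H
  1 × O: no H
  Total hydrogens = 8.
Molecular formula: C11H8O2

C11H8O2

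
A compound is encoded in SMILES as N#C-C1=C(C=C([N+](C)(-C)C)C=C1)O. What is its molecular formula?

C10H13N2O+

Heavy atoms from the SMILES: 10 C, 2 N, 1 O.
Implicit hydrogens by atom environment:
  3 × C: 3 H each → 9
  3 × C (aromatic): 1 H each → 3
  3 × C (aromatic): no H
  1 × C: no H
  1 × N: no H
  1 × N (charge +1): no H
  1 × O: 1 H
  Total hydrogens = 13.
Net charge +1.
Molecular formula: C10H13N2O+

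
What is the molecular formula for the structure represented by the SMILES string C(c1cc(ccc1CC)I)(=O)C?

Heavy atoms from the SMILES: 10 C, 1 I, 1 O.
Implicit hydrogens by atom environment:
  3 × C (aromatic): 1 H each → 3
  3 × C (aromatic): no H
  2 × C: 3 H each → 6
  1 × C: 2 H
  1 × C: no H
  1 × I: no H
  1 × O: no H
  Total hydrogens = 11.
Molecular formula: C10H11IO

C10H11IO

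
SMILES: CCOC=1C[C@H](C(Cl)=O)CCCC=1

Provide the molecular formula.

C10H15ClO2

Heavy atoms from the SMILES: 10 C, 1 Cl, 2 O.
Implicit hydrogens by atom environment:
  5 × C: 2 H each → 10
  2 × C: 1 H each → 2
  2 × C: no H
  2 × O: no H
  1 × C: 3 H
  1 × Cl: no H
  Total hydrogens = 15.
Molecular formula: C10H15ClO2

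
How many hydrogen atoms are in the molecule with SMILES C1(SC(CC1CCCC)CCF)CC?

23

Hydrogens are implicit in SMILES; fill each atom to its normal valence:
  7 × C: 2 H each → 14
  3 × C: 1 H each → 3
  2 × C: 3 H each → 6
  1 × F: no H
  1 × S: no H
  Total hydrogens = 23.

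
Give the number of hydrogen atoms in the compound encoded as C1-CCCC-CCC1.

16

Hydrogens are implicit in SMILES; fill each atom to its normal valence:
  8 × C: 2 H each → 16
  Total hydrogens = 16.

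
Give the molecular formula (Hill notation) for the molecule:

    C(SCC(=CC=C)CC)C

Heavy atoms from the SMILES: 9 C, 1 S.
Implicit hydrogens by atom environment:
  4 × C: 2 H each → 8
  2 × C: 3 H each → 6
  2 × C: 1 H each → 2
  1 × C: no H
  1 × S: no H
  Total hydrogens = 16.
Molecular formula: C9H16S

C9H16S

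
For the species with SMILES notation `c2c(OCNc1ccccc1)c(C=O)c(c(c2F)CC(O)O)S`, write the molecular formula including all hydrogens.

C16H16FNO4S

Heavy atoms from the SMILES: 16 C, 1 F, 1 N, 4 O, 1 S.
Implicit hydrogens by atom environment:
  6 × C (aromatic): 1 H each → 6
  6 × C (aromatic): no H
  2 × C: 2 H each → 4
  2 × C: 1 H each → 2
  2 × O: 1 H each → 2
  2 × O: no H
  1 × F: no H
  1 × N: 1 H
  1 × S: 1 H
  Total hydrogens = 16.
Molecular formula: C16H16FNO4S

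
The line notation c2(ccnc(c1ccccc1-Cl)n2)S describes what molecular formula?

C10H7ClN2S

Heavy atoms from the SMILES: 10 C, 1 Cl, 2 N, 1 S.
Implicit hydrogens by atom environment:
  6 × C (aromatic): 1 H each → 6
  4 × C (aromatic): no H
  2 × N (aromatic): no H
  1 × Cl: no H
  1 × S: 1 H
  Total hydrogens = 7.
Molecular formula: C10H7ClN2S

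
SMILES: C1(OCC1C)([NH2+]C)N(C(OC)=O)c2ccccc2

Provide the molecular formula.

C13H19N2O3+

Heavy atoms from the SMILES: 13 C, 2 N, 3 O.
Implicit hydrogens by atom environment:
  5 × C (aromatic): 1 H each → 5
  3 × C: 3 H each → 9
  3 × O: no H
  2 × C: no H
  1 × C: 2 H
  1 × C: 1 H
  1 × C (aromatic): no H
  1 × N (charge +1): 2 H
  1 × N: no H
  Total hydrogens = 19.
Net charge +1.
Molecular formula: C13H19N2O3+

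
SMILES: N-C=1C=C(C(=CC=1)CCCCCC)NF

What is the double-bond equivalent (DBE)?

4

Molecular formula from the SMILES: C12H19FN2.
DoU = (2C + 2 + N − H − X)/2 = (2·12 + 2 + 2 − 19 − 1)/2 = 8/2 = 4.
(Structurally: 1 ring(s) + 3 π bond(s) = 4.)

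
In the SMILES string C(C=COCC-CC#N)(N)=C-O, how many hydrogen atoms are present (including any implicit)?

Hydrogens are implicit in SMILES; fill each atom to its normal valence:
  3 × C: 2 H each → 6
  3 × C: 1 H each → 3
  2 × C: no H
  1 × N: 2 H
  1 × N: no H
  1 × O: 1 H
  1 × O: no H
  Total hydrogens = 12.

12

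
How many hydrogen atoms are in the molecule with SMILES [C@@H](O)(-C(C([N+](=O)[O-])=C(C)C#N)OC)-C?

Hydrogens are implicit in SMILES; fill each atom to its normal valence:
  3 × C: 3 H each → 9
  3 × C: no H
  2 × C: 1 H each → 2
  2 × O: no H
  1 × N (charge +1): no H
  1 × N: no H
  1 × O: 1 H
  1 × O (charge -1): no H
  Total hydrogens = 12.

12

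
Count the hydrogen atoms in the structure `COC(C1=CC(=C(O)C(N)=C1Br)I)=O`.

7

Hydrogens are implicit in SMILES; fill each atom to its normal valence:
  5 × C (aromatic): no H
  2 × O: no H
  1 × Br: no H
  1 × C: 3 H
  1 × C (aromatic): 1 H
  1 × C: no H
  1 × I: no H
  1 × N: 2 H
  1 × O: 1 H
  Total hydrogens = 7.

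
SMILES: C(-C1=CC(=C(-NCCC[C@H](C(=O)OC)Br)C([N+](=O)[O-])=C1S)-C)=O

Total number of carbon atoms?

14

The symbol for carbon appears 14 times in the SMILES.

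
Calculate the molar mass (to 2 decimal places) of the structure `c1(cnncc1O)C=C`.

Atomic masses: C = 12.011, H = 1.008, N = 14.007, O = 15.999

Molecular formula: C6H6N2O.
M = 6×12.011 + 6×1.008 + 2×14.007 + 1×15.999 = 122.13 g/mol.

122.13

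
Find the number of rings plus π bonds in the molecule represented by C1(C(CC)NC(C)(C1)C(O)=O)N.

2

Molecular formula from the SMILES: C8H16N2O2.
DoU = (2C + 2 + N − H − X)/2 = (2·8 + 2 + 2 − 16 − 0)/2 = 4/2 = 2.
(Structurally: 1 ring(s) + 1 π bond(s) = 2.)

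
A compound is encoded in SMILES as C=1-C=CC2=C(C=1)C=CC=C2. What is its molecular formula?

Heavy atoms from the SMILES: 10 C.
Implicit hydrogens by atom environment:
  8 × C (aromatic): 1 H each → 8
  2 × C (aromatic): no H
  Total hydrogens = 8.
Molecular formula: C10H8

C10H8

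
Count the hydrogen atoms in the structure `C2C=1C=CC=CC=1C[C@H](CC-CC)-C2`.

Hydrogens are implicit in SMILES; fill each atom to its normal valence:
  6 × C: 2 H each → 12
  4 × C (aromatic): 1 H each → 4
  2 × C (aromatic): no H
  1 × C: 3 H
  1 × C: 1 H
  Total hydrogens = 20.

20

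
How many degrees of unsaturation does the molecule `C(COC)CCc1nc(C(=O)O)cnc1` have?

5

Molecular formula from the SMILES: C10H14N2O3.
DoU = (2C + 2 + N − H − X)/2 = (2·10 + 2 + 2 − 14 − 0)/2 = 10/2 = 5.
(Structurally: 1 ring(s) + 4 π bond(s) = 5.)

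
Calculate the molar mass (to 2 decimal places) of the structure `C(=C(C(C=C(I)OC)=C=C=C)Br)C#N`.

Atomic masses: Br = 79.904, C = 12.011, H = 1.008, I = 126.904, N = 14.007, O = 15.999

363.98

Molecular formula: C10H7BrINO.
M = 1×79.904 + 10×12.011 + 7×1.008 + 1×126.904 + 1×14.007 + 1×15.999 = 363.98 g/mol.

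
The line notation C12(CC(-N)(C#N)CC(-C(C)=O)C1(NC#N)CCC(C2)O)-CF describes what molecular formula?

C15H21FN4O2

Heavy atoms from the SMILES: 15 C, 1 F, 4 N, 2 O.
Implicit hydrogens by atom environment:
  6 × C: 2 H each → 12
  6 × C: no H
  2 × C: 1 H each → 2
  2 × N: no H
  1 × C: 3 H
  1 × F: no H
  1 × N: 2 H
  1 × N: 1 H
  1 × O: 1 H
  1 × O: no H
  Total hydrogens = 21.
Molecular formula: C15H21FN4O2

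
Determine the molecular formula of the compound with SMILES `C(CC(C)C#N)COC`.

Heavy atoms from the SMILES: 7 C, 1 N, 1 O.
Implicit hydrogens by atom environment:
  3 × C: 2 H each → 6
  2 × C: 3 H each → 6
  1 × C: 1 H
  1 × C: no H
  1 × N: no H
  1 × O: no H
  Total hydrogens = 13.
Molecular formula: C7H13NO

C7H13NO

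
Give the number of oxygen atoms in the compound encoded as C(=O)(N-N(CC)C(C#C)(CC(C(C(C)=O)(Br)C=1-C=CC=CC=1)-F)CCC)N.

2

The symbol for oxygen appears 2 times in the SMILES.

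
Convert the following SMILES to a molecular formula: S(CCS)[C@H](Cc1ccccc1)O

Heavy atoms from the SMILES: 10 C, 1 O, 2 S.
Implicit hydrogens by atom environment:
  5 × C (aromatic): 1 H each → 5
  3 × C: 2 H each → 6
  1 × C: 1 H
  1 × C (aromatic): no H
  1 × O: 1 H
  1 × S: 1 H
  1 × S: no H
  Total hydrogens = 14.
Molecular formula: C10H14OS2

C10H14OS2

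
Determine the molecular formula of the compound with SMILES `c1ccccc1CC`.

Heavy atoms from the SMILES: 8 C.
Implicit hydrogens by atom environment:
  5 × C (aromatic): 1 H each → 5
  1 × C: 3 H
  1 × C: 2 H
  1 × C (aromatic): no H
  Total hydrogens = 10.
Molecular formula: C8H10

C8H10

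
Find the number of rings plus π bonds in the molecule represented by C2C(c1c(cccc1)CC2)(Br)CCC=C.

6

Molecular formula from the SMILES: C14H17Br.
DoU = (2C + 2 + N − H − X)/2 = (2·14 + 2 + 0 − 17 − 1)/2 = 12/2 = 6.
(Structurally: 2 ring(s) + 4 π bond(s) = 6.)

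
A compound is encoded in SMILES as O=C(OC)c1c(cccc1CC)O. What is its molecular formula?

C10H12O3

Heavy atoms from the SMILES: 10 C, 3 O.
Implicit hydrogens by atom environment:
  3 × C (aromatic): 1 H each → 3
  3 × C (aromatic): no H
  2 × C: 3 H each → 6
  2 × O: no H
  1 × C: 2 H
  1 × C: no H
  1 × O: 1 H
  Total hydrogens = 12.
Molecular formula: C10H12O3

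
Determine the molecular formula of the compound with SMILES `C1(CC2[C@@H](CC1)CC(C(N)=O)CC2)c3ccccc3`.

C17H23NO

Heavy atoms from the SMILES: 17 C, 1 N, 1 O.
Implicit hydrogens by atom environment:
  6 × C: 2 H each → 12
  5 × C (aromatic): 1 H each → 5
  4 × C: 1 H each → 4
  1 × C (aromatic): no H
  1 × C: no H
  1 × N: 2 H
  1 × O: no H
  Total hydrogens = 23.
Molecular formula: C17H23NO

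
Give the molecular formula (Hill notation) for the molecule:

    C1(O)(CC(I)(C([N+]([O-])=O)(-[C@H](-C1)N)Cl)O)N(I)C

C7H12ClI2N3O4

Heavy atoms from the SMILES: 7 C, 1 Cl, 2 I, 3 N, 4 O.
Implicit hydrogens by atom environment:
  3 × C: no H
  2 × C: 2 H each → 4
  2 × I: no H
  2 × O: 1 H each → 2
  1 × C: 3 H
  1 × C: 1 H
  1 × Cl: no H
  1 × N: 2 H
  1 × N: no H
  1 × N (charge +1): no H
  1 × O: no H
  1 × O (charge -1): no H
  Total hydrogens = 12.
Molecular formula: C7H12ClI2N3O4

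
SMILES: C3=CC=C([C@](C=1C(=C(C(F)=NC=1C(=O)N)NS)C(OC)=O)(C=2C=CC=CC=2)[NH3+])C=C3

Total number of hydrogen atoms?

Hydrogens are implicit in SMILES; fill each atom to its normal valence:
  10 × C (aromatic): 1 H each → 10
  7 × C (aromatic): no H
  3 × C: no H
  3 × O: no H
  1 × C: 3 H
  1 × F: no H
  1 × N (charge +1): 3 H
  1 × N: 2 H
  1 × N: 1 H
  1 × N (aromatic): no H
  1 × S: 1 H
  Total hydrogens = 20.

20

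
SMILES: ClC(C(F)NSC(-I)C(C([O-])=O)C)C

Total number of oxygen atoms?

2

The symbol for oxygen appears 2 times in the SMILES.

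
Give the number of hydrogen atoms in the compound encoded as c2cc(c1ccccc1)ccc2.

10

Hydrogens are implicit in SMILES; fill each atom to its normal valence:
  10 × C (aromatic): 1 H each → 10
  2 × C (aromatic): no H
  Total hydrogens = 10.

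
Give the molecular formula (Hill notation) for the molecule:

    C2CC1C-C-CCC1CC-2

C10H18

Heavy atoms from the SMILES: 10 C.
Implicit hydrogens by atom environment:
  8 × C: 2 H each → 16
  2 × C: 1 H each → 2
  Total hydrogens = 18.
Molecular formula: C10H18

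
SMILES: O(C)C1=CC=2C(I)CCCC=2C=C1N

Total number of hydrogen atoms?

Hydrogens are implicit in SMILES; fill each atom to its normal valence:
  4 × C (aromatic): no H
  3 × C: 2 H each → 6
  2 × C (aromatic): 1 H each → 2
  1 × C: 3 H
  1 × C: 1 H
  1 × I: no H
  1 × N: 2 H
  1 × O: no H
  Total hydrogens = 14.

14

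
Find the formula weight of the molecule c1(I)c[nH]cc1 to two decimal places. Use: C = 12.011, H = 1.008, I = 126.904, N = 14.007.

Molecular formula: C4H4IN.
M = 4×12.011 + 4×1.008 + 1×126.904 + 1×14.007 = 192.99 g/mol.

192.99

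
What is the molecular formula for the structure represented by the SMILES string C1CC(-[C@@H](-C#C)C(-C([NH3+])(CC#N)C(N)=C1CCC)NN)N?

C15H27N6+

Heavy atoms from the SMILES: 15 C, 6 N.
Implicit hydrogens by atom environment:
  5 × C: 2 H each → 10
  5 × C: no H
  4 × C: 1 H each → 4
  3 × N: 2 H each → 6
  1 × C: 3 H
  1 × N (charge +1): 3 H
  1 × N: 1 H
  1 × N: no H
  Total hydrogens = 27.
Net charge +1.
Molecular formula: C15H27N6+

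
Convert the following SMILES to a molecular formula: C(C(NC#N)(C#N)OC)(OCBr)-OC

Heavy atoms from the SMILES: 1 Br, 7 C, 3 N, 3 O.
Implicit hydrogens by atom environment:
  3 × C: no H
  3 × O: no H
  2 × C: 3 H each → 6
  2 × N: no H
  1 × Br: no H
  1 × C: 2 H
  1 × C: 1 H
  1 × N: 1 H
  Total hydrogens = 10.
Molecular formula: C7H10BrN3O3

C7H10BrN3O3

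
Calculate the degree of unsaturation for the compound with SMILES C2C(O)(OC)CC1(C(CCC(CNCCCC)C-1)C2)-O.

Molecular formula from the SMILES: C16H31NO3.
DoU = (2C + 2 + N − H − X)/2 = (2·16 + 2 + 1 − 31 − 0)/2 = 4/2 = 2.
(Structurally: 2 ring(s) + 0 π bond(s) = 2.)

2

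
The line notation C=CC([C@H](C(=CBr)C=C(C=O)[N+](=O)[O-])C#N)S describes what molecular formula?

C10H9BrN2O3S

Heavy atoms from the SMILES: 1 Br, 10 C, 2 N, 3 O, 1 S.
Implicit hydrogens by atom environment:
  6 × C: 1 H each → 6
  3 × C: no H
  2 × O: no H
  1 × Br: no H
  1 × C: 2 H
  1 × N: no H
  1 × N (charge +1): no H
  1 × O (charge -1): no H
  1 × S: 1 H
  Total hydrogens = 9.
Molecular formula: C10H9BrN2O3S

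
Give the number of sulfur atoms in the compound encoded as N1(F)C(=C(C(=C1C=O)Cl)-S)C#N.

1

The symbol for sulfur appears 1 time in the SMILES.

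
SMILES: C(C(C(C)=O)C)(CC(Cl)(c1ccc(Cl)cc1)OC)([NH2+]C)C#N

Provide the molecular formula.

C16H21Cl2N2O2+

Heavy atoms from the SMILES: 16 C, 2 Cl, 2 N, 2 O.
Implicit hydrogens by atom environment:
  4 × C: 3 H each → 12
  4 × C (aromatic): 1 H each → 4
  4 × C: no H
  2 × C (aromatic): no H
  2 × Cl: no H
  2 × O: no H
  1 × C: 2 H
  1 × C: 1 H
  1 × N (charge +1): 2 H
  1 × N: no H
  Total hydrogens = 21.
Net charge +1.
Molecular formula: C16H21Cl2N2O2+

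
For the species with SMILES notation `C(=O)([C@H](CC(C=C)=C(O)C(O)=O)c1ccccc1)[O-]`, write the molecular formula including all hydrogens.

C14H13O5-

Heavy atoms from the SMILES: 14 C, 5 O.
Implicit hydrogens by atom environment:
  5 × C (aromatic): 1 H each → 5
  4 × C: no H
  2 × C: 2 H each → 4
  2 × C: 1 H each → 2
  2 × O: 1 H each → 2
  2 × O: no H
  1 × C (aromatic): no H
  1 × O (charge -1): no H
  Total hydrogens = 13.
Net charge -1.
Molecular formula: C14H13O5-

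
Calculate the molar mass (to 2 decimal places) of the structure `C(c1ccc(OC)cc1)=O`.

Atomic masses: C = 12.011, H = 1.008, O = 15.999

136.15

Molecular formula: C8H8O2.
M = 8×12.011 + 8×1.008 + 2×15.999 = 136.15 g/mol.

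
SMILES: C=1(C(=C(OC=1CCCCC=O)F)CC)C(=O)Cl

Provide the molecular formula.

C12H14ClFO3

Heavy atoms from the SMILES: 12 C, 1 Cl, 1 F, 3 O.
Implicit hydrogens by atom environment:
  5 × C: 2 H each → 10
  4 × C (aromatic): no H
  2 × O: no H
  1 × C: 3 H
  1 × C: 1 H
  1 × C: no H
  1 × Cl: no H
  1 × F: no H
  1 × O (aromatic): no H
  Total hydrogens = 14.
Molecular formula: C12H14ClFO3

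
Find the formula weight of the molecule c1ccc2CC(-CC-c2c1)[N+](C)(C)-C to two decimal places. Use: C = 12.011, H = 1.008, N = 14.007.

190.31

Molecular formula: C13H20N+.
M = 13×12.011 + 20×1.008 + 1×14.007 = 190.31 g/mol.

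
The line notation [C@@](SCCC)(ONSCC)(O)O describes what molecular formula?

Heavy atoms from the SMILES: 6 C, 1 N, 3 O, 2 S.
Implicit hydrogens by atom environment:
  3 × C: 2 H each → 6
  2 × C: 3 H each → 6
  2 × O: 1 H each → 2
  2 × S: no H
  1 × C: no H
  1 × N: 1 H
  1 × O: no H
  Total hydrogens = 15.
Molecular formula: C6H15NO3S2

C6H15NO3S2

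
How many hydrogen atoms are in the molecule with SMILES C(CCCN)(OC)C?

Hydrogens are implicit in SMILES; fill each atom to its normal valence:
  3 × C: 2 H each → 6
  2 × C: 3 H each → 6
  1 × C: 1 H
  1 × N: 2 H
  1 × O: no H
  Total hydrogens = 15.

15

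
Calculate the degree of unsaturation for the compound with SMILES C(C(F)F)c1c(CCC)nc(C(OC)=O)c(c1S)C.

Molecular formula from the SMILES: C13H17F2NO2S.
DoU = (2C + 2 + N − H − X)/2 = (2·13 + 2 + 1 − 17 − 2)/2 = 10/2 = 5.
(Structurally: 1 ring(s) + 4 π bond(s) = 5.)

5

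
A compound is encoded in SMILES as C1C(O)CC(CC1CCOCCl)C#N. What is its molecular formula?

Heavy atoms from the SMILES: 10 C, 1 Cl, 1 N, 2 O.
Implicit hydrogens by atom environment:
  6 × C: 2 H each → 12
  3 × C: 1 H each → 3
  1 × C: no H
  1 × Cl: no H
  1 × N: no H
  1 × O: 1 H
  1 × O: no H
  Total hydrogens = 16.
Molecular formula: C10H16ClNO2

C10H16ClNO2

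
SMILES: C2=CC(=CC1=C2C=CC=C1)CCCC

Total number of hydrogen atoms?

Hydrogens are implicit in SMILES; fill each atom to its normal valence:
  7 × C (aromatic): 1 H each → 7
  3 × C: 2 H each → 6
  3 × C (aromatic): no H
  1 × C: 3 H
  Total hydrogens = 16.

16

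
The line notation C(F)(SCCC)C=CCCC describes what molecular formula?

Heavy atoms from the SMILES: 9 C, 1 F, 1 S.
Implicit hydrogens by atom environment:
  4 × C: 2 H each → 8
  3 × C: 1 H each → 3
  2 × C: 3 H each → 6
  1 × F: no H
  1 × S: no H
  Total hydrogens = 17.
Molecular formula: C9H17FS

C9H17FS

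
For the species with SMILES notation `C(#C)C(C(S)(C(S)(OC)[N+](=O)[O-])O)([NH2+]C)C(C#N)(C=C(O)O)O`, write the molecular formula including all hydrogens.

Heavy atoms from the SMILES: 11 C, 3 N, 7 O, 2 S.
Implicit hydrogens by atom environment:
  7 × C: no H
  4 × O: 1 H each → 4
  2 × C: 3 H each → 6
  2 × C: 1 H each → 2
  2 × O: no H
  2 × S: 1 H each → 2
  1 × N (charge +1): 2 H
  1 × N: no H
  1 × N (charge +1): no H
  1 × O (charge -1): no H
  Total hydrogens = 16.
Net charge +1.
Molecular formula: C11H16N3O7S2+

C11H16N3O7S2+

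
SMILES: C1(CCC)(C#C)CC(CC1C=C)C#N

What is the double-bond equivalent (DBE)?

Molecular formula from the SMILES: C13H17N.
DoU = (2C + 2 + N − H − X)/2 = (2·13 + 2 + 1 − 17 − 0)/2 = 12/2 = 6.
(Structurally: 1 ring(s) + 5 π bond(s) = 6.)

6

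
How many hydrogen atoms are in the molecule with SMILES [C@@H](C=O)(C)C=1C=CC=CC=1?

10

Hydrogens are implicit in SMILES; fill each atom to its normal valence:
  5 × C (aromatic): 1 H each → 5
  2 × C: 1 H each → 2
  1 × C: 3 H
  1 × C (aromatic): no H
  1 × O: no H
  Total hydrogens = 10.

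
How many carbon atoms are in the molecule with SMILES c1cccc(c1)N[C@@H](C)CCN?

10

The symbol for carbon appears 10 times in the SMILES. Lowercase c denotes aromatic carbon and counts toward C.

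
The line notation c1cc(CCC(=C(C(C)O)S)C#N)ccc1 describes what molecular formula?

C13H15NOS

Heavy atoms from the SMILES: 13 C, 1 N, 1 O, 1 S.
Implicit hydrogens by atom environment:
  5 × C (aromatic): 1 H each → 5
  3 × C: no H
  2 × C: 2 H each → 4
  1 × C: 3 H
  1 × C: 1 H
  1 × C (aromatic): no H
  1 × N: no H
  1 × O: 1 H
  1 × S: 1 H
  Total hydrogens = 15.
Molecular formula: C13H15NOS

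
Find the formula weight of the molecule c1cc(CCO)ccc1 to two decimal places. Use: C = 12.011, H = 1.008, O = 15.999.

122.17

Molecular formula: C8H10O.
M = 8×12.011 + 10×1.008 + 1×15.999 = 122.17 g/mol.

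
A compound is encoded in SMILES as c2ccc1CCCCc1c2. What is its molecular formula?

Heavy atoms from the SMILES: 10 C.
Implicit hydrogens by atom environment:
  4 × C: 2 H each → 8
  4 × C (aromatic): 1 H each → 4
  2 × C (aromatic): no H
  Total hydrogens = 12.
Molecular formula: C10H12

C10H12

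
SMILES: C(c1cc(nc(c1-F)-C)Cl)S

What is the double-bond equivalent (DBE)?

4

Molecular formula from the SMILES: C7H7ClFNS.
DoU = (2C + 2 + N − H − X)/2 = (2·7 + 2 + 1 − 7 − 2)/2 = 8/2 = 4.
(Structurally: 1 ring(s) + 3 π bond(s) = 4.)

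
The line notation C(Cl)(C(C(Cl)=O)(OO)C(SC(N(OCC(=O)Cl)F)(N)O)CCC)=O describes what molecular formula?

C10H14Cl3FN2O7S

Heavy atoms from the SMILES: 10 C, 3 Cl, 1 F, 2 N, 7 O, 1 S.
Implicit hydrogens by atom environment:
  5 × C: no H
  5 × O: no H
  3 × C: 2 H each → 6
  3 × Cl: no H
  2 × O: 1 H each → 2
  1 × C: 3 H
  1 × C: 1 H
  1 × F: no H
  1 × N: 2 H
  1 × N: no H
  1 × S: no H
  Total hydrogens = 14.
Molecular formula: C10H14Cl3FN2O7S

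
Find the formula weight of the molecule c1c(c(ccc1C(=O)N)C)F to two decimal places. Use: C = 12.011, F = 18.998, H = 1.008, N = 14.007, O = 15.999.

Molecular formula: C8H8FNO.
M = 8×12.011 + 1×18.998 + 8×1.008 + 1×14.007 + 1×15.999 = 153.16 g/mol.

153.16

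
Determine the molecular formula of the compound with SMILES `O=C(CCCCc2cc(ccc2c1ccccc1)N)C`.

C18H21NO

Heavy atoms from the SMILES: 18 C, 1 N, 1 O.
Implicit hydrogens by atom environment:
  8 × C (aromatic): 1 H each → 8
  4 × C: 2 H each → 8
  4 × C (aromatic): no H
  1 × C: 3 H
  1 × C: no H
  1 × N: 2 H
  1 × O: no H
  Total hydrogens = 21.
Molecular formula: C18H21NO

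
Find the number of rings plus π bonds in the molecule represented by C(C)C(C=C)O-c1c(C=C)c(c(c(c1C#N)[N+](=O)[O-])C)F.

9

Molecular formula from the SMILES: C15H15FN2O3.
DoU = (2C + 2 + N − H − X)/2 = (2·15 + 2 + 2 − 15 − 1)/2 = 18/2 = 9.
(Structurally: 1 ring(s) + 8 π bond(s) = 9.)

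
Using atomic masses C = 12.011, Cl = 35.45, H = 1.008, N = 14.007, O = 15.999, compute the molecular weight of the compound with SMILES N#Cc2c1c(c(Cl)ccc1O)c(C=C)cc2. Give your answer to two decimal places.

Molecular formula: C13H8ClNO.
M = 13×12.011 + 1×35.45 + 8×1.008 + 1×14.007 + 1×15.999 = 229.66 g/mol.

229.66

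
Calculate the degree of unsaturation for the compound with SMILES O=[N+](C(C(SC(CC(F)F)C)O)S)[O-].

Molecular formula from the SMILES: C6H11F2NO3S2.
DoU = (2C + 2 + N − H − X)/2 = (2·6 + 2 + 1 − 11 − 2)/2 = 2/2 = 1.
(Structurally: 0 ring(s) + 1 π bond(s) = 1.)

1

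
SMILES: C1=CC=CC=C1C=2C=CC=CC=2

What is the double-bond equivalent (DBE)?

8

Molecular formula from the SMILES: C12H10.
DoU = (2C + 2 + N − H − X)/2 = (2·12 + 2 + 0 − 10 − 0)/2 = 16/2 = 8.
(Structurally: 2 ring(s) + 6 π bond(s) = 8.)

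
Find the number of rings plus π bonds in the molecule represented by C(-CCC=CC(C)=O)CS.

2

Molecular formula from the SMILES: C8H14OS.
DoU = (2C + 2 + N − H − X)/2 = (2·8 + 2 + 0 − 14 − 0)/2 = 4/2 = 2.
(Structurally: 0 ring(s) + 2 π bond(s) = 2.)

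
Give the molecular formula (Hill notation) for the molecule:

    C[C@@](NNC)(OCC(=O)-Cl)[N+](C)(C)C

C8H19ClN3O2+

Heavy atoms from the SMILES: 8 C, 1 Cl, 3 N, 2 O.
Implicit hydrogens by atom environment:
  5 × C: 3 H each → 15
  2 × C: no H
  2 × N: 1 H each → 2
  2 × O: no H
  1 × C: 2 H
  1 × Cl: no H
  1 × N (charge +1): no H
  Total hydrogens = 19.
Net charge +1.
Molecular formula: C8H19ClN3O2+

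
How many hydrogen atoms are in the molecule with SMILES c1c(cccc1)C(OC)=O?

Hydrogens are implicit in SMILES; fill each atom to its normal valence:
  5 × C (aromatic): 1 H each → 5
  2 × O: no H
  1 × C: 3 H
  1 × C (aromatic): no H
  1 × C: no H
  Total hydrogens = 8.

8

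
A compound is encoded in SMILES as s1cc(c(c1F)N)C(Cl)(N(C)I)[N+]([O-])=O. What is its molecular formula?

C6H6ClFIN3O2S

Heavy atoms from the SMILES: 6 C, 1 Cl, 1 F, 1 I, 3 N, 2 O, 1 S.
Implicit hydrogens by atom environment:
  3 × C (aromatic): no H
  1 × C: 3 H
  1 × C (aromatic): 1 H
  1 × C: no H
  1 × Cl: no H
  1 × F: no H
  1 × I: no H
  1 × N: 2 H
  1 × N: no H
  1 × N (charge +1): no H
  1 × O: no H
  1 × O (charge -1): no H
  1 × S (aromatic): no H
  Total hydrogens = 6.
Molecular formula: C6H6ClFIN3O2S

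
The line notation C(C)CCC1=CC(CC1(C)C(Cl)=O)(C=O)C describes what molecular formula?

C13H19ClO2

Heavy atoms from the SMILES: 13 C, 1 Cl, 2 O.
Implicit hydrogens by atom environment:
  4 × C: 2 H each → 8
  4 × C: no H
  3 × C: 3 H each → 9
  2 × C: 1 H each → 2
  2 × O: no H
  1 × Cl: no H
  Total hydrogens = 19.
Molecular formula: C13H19ClO2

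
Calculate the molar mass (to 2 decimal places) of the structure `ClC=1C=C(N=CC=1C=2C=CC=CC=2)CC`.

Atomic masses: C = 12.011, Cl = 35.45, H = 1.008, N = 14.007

217.70

Molecular formula: C13H12ClN.
M = 13×12.011 + 1×35.45 + 12×1.008 + 1×14.007 = 217.70 g/mol.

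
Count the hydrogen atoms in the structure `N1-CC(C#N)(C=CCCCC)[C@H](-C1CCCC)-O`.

Hydrogens are implicit in SMILES; fill each atom to its normal valence:
  7 × C: 2 H each → 14
  4 × C: 1 H each → 4
  2 × C: 3 H each → 6
  2 × C: no H
  1 × N: 1 H
  1 × N: no H
  1 × O: 1 H
  Total hydrogens = 26.

26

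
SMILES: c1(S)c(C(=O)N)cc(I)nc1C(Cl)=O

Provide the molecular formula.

Heavy atoms from the SMILES: 7 C, 1 Cl, 1 I, 2 N, 2 O, 1 S.
Implicit hydrogens by atom environment:
  4 × C (aromatic): no H
  2 × C: no H
  2 × O: no H
  1 × C (aromatic): 1 H
  1 × Cl: no H
  1 × I: no H
  1 × N: 2 H
  1 × N (aromatic): no H
  1 × S: 1 H
  Total hydrogens = 4.
Molecular formula: C7H4ClIN2O2S

C7H4ClIN2O2S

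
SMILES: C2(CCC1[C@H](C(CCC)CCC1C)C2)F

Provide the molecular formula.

C14H25F

Heavy atoms from the SMILES: 14 C, 1 F.
Implicit hydrogens by atom environment:
  7 × C: 2 H each → 14
  5 × C: 1 H each → 5
  2 × C: 3 H each → 6
  1 × F: no H
  Total hydrogens = 25.
Molecular formula: C14H25F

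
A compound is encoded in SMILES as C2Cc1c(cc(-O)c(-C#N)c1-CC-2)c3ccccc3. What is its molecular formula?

C17H15NO

Heavy atoms from the SMILES: 17 C, 1 N, 1 O.
Implicit hydrogens by atom environment:
  6 × C (aromatic): 1 H each → 6
  6 × C (aromatic): no H
  4 × C: 2 H each → 8
  1 × C: no H
  1 × N: no H
  1 × O: 1 H
  Total hydrogens = 15.
Molecular formula: C17H15NO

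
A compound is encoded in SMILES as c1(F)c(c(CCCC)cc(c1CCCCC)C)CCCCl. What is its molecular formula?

C19H30ClF

Heavy atoms from the SMILES: 19 C, 1 Cl, 1 F.
Implicit hydrogens by atom environment:
  10 × C: 2 H each → 20
  5 × C (aromatic): no H
  3 × C: 3 H each → 9
  1 × C (aromatic): 1 H
  1 × Cl: no H
  1 × F: no H
  Total hydrogens = 30.
Molecular formula: C19H30ClF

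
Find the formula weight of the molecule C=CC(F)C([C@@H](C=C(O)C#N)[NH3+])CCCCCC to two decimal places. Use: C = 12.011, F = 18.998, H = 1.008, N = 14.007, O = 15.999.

Molecular formula: C14H24FN2O+.
M = 14×12.011 + 1×18.998 + 24×1.008 + 2×14.007 + 1×15.999 = 255.36 g/mol.

255.36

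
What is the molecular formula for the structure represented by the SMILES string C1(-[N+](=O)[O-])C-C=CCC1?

Heavy atoms from the SMILES: 6 C, 1 N, 2 O.
Implicit hydrogens by atom environment:
  3 × C: 2 H each → 6
  3 × C: 1 H each → 3
  1 × N (charge +1): no H
  1 × O: no H
  1 × O (charge -1): no H
  Total hydrogens = 9.
Molecular formula: C6H9NO2

C6H9NO2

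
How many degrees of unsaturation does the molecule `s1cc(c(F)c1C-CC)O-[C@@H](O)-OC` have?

3

Molecular formula from the SMILES: C9H13FO3S.
DoU = (2C + 2 + N − H − X)/2 = (2·9 + 2 + 0 − 13 − 1)/2 = 6/2 = 3.
(Structurally: 1 ring(s) + 2 π bond(s) = 3.)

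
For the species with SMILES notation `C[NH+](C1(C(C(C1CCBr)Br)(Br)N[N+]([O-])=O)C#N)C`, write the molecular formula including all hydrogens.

C9H14Br3N4O2+

Heavy atoms from the SMILES: 3 Br, 9 C, 4 N, 2 O.
Implicit hydrogens by atom environment:
  3 × Br: no H
  3 × C: no H
  2 × C: 3 H each → 6
  2 × C: 2 H each → 4
  2 × C: 1 H each → 2
  1 × N (charge +1): 1 H
  1 × N: 1 H
  1 × N: no H
  1 × N (charge +1): no H
  1 × O: no H
  1 × O (charge -1): no H
  Total hydrogens = 14.
Net charge +1.
Molecular formula: C9H14Br3N4O2+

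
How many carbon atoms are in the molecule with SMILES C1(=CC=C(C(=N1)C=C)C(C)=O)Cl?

9

The symbol for carbon appears 9 times in the SMILES. (Cl is a single chlorine, not C + l.)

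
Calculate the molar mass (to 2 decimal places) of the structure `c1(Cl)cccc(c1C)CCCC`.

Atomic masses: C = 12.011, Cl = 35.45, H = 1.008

Molecular formula: C11H15Cl.
M = 11×12.011 + 1×35.45 + 15×1.008 = 182.69 g/mol.

182.69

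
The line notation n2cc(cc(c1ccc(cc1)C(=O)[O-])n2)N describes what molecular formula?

Heavy atoms from the SMILES: 11 C, 3 N, 2 O.
Implicit hydrogens by atom environment:
  6 × C (aromatic): 1 H each → 6
  4 × C (aromatic): no H
  2 × N (aromatic): no H
  1 × C: no H
  1 × N: 2 H
  1 × O: no H
  1 × O (charge -1): no H
  Total hydrogens = 8.
Net charge -1.
Molecular formula: C11H8N3O2-

C11H8N3O2-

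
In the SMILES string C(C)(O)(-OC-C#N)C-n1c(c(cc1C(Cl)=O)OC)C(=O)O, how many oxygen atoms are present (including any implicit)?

The symbol for oxygen appears 6 times in the SMILES.

6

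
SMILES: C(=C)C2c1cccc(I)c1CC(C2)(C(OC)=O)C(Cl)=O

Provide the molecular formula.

Heavy atoms from the SMILES: 15 C, 1 Cl, 1 I, 3 O.
Implicit hydrogens by atom environment:
  3 × C: 2 H each → 6
  3 × C (aromatic): 1 H each → 3
  3 × C (aromatic): no H
  3 × C: no H
  3 × O: no H
  2 × C: 1 H each → 2
  1 × C: 3 H
  1 × Cl: no H
  1 × I: no H
  Total hydrogens = 14.
Molecular formula: C15H14ClIO3

C15H14ClIO3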